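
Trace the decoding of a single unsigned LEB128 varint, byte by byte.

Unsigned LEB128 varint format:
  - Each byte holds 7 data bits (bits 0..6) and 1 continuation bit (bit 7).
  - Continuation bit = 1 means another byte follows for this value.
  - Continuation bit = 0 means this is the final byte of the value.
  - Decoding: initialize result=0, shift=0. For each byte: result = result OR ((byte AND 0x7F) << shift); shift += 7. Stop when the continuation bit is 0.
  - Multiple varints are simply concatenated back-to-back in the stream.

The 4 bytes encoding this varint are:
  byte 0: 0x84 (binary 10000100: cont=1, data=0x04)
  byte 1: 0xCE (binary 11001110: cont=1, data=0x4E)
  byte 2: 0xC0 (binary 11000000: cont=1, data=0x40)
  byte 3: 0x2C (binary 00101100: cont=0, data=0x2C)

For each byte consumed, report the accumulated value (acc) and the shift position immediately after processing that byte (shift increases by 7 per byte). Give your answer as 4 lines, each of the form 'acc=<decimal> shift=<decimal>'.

Answer: acc=4 shift=7
acc=9988 shift=14
acc=1058564 shift=21
acc=93333252 shift=28

Derivation:
byte 0=0x84: payload=0x04=4, contrib = 4<<0 = 4; acc -> 4, shift -> 7
byte 1=0xCE: payload=0x4E=78, contrib = 78<<7 = 9984; acc -> 9988, shift -> 14
byte 2=0xC0: payload=0x40=64, contrib = 64<<14 = 1048576; acc -> 1058564, shift -> 21
byte 3=0x2C: payload=0x2C=44, contrib = 44<<21 = 92274688; acc -> 93333252, shift -> 28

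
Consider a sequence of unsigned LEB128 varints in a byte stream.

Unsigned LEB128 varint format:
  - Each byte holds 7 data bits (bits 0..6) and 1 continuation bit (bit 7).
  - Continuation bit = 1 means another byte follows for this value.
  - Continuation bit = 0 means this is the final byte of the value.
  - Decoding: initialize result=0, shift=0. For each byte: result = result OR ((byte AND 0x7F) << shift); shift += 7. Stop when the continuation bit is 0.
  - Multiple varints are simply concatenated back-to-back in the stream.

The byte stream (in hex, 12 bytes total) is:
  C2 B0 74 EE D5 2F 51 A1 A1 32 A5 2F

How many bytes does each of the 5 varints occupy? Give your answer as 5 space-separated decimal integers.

  byte[0]=0xC2 cont=1 payload=0x42=66: acc |= 66<<0 -> acc=66 shift=7
  byte[1]=0xB0 cont=1 payload=0x30=48: acc |= 48<<7 -> acc=6210 shift=14
  byte[2]=0x74 cont=0 payload=0x74=116: acc |= 116<<14 -> acc=1906754 shift=21 [end]
Varint 1: bytes[0:3] = C2 B0 74 -> value 1906754 (3 byte(s))
  byte[3]=0xEE cont=1 payload=0x6E=110: acc |= 110<<0 -> acc=110 shift=7
  byte[4]=0xD5 cont=1 payload=0x55=85: acc |= 85<<7 -> acc=10990 shift=14
  byte[5]=0x2F cont=0 payload=0x2F=47: acc |= 47<<14 -> acc=781038 shift=21 [end]
Varint 2: bytes[3:6] = EE D5 2F -> value 781038 (3 byte(s))
  byte[6]=0x51 cont=0 payload=0x51=81: acc |= 81<<0 -> acc=81 shift=7 [end]
Varint 3: bytes[6:7] = 51 -> value 81 (1 byte(s))
  byte[7]=0xA1 cont=1 payload=0x21=33: acc |= 33<<0 -> acc=33 shift=7
  byte[8]=0xA1 cont=1 payload=0x21=33: acc |= 33<<7 -> acc=4257 shift=14
  byte[9]=0x32 cont=0 payload=0x32=50: acc |= 50<<14 -> acc=823457 shift=21 [end]
Varint 4: bytes[7:10] = A1 A1 32 -> value 823457 (3 byte(s))
  byte[10]=0xA5 cont=1 payload=0x25=37: acc |= 37<<0 -> acc=37 shift=7
  byte[11]=0x2F cont=0 payload=0x2F=47: acc |= 47<<7 -> acc=6053 shift=14 [end]
Varint 5: bytes[10:12] = A5 2F -> value 6053 (2 byte(s))

Answer: 3 3 1 3 2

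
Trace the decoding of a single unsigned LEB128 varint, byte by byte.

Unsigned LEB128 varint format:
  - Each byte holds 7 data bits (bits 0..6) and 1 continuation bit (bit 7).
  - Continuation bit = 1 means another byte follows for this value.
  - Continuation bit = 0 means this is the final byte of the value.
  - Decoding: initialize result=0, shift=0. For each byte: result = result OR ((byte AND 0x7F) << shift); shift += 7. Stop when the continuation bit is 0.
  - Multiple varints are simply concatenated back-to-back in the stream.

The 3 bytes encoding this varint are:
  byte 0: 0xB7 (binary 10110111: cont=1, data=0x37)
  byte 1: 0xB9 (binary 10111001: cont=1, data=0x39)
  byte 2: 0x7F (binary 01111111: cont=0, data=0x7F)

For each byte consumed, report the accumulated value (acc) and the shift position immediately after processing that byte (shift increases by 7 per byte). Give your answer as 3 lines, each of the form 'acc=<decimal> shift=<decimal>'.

Answer: acc=55 shift=7
acc=7351 shift=14
acc=2088119 shift=21

Derivation:
byte 0=0xB7: payload=0x37=55, contrib = 55<<0 = 55; acc -> 55, shift -> 7
byte 1=0xB9: payload=0x39=57, contrib = 57<<7 = 7296; acc -> 7351, shift -> 14
byte 2=0x7F: payload=0x7F=127, contrib = 127<<14 = 2080768; acc -> 2088119, shift -> 21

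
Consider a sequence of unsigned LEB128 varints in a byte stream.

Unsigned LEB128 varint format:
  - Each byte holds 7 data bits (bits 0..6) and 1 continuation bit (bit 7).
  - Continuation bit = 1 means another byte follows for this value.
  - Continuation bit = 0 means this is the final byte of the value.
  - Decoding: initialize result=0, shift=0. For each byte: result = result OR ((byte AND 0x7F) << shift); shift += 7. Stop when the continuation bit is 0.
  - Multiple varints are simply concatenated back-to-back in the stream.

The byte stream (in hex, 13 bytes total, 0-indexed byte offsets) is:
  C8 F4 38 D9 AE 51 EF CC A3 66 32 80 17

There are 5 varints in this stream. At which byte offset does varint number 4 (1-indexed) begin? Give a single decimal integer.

  byte[0]=0xC8 cont=1 payload=0x48=72: acc |= 72<<0 -> acc=72 shift=7
  byte[1]=0xF4 cont=1 payload=0x74=116: acc |= 116<<7 -> acc=14920 shift=14
  byte[2]=0x38 cont=0 payload=0x38=56: acc |= 56<<14 -> acc=932424 shift=21 [end]
Varint 1: bytes[0:3] = C8 F4 38 -> value 932424 (3 byte(s))
  byte[3]=0xD9 cont=1 payload=0x59=89: acc |= 89<<0 -> acc=89 shift=7
  byte[4]=0xAE cont=1 payload=0x2E=46: acc |= 46<<7 -> acc=5977 shift=14
  byte[5]=0x51 cont=0 payload=0x51=81: acc |= 81<<14 -> acc=1333081 shift=21 [end]
Varint 2: bytes[3:6] = D9 AE 51 -> value 1333081 (3 byte(s))
  byte[6]=0xEF cont=1 payload=0x6F=111: acc |= 111<<0 -> acc=111 shift=7
  byte[7]=0xCC cont=1 payload=0x4C=76: acc |= 76<<7 -> acc=9839 shift=14
  byte[8]=0xA3 cont=1 payload=0x23=35: acc |= 35<<14 -> acc=583279 shift=21
  byte[9]=0x66 cont=0 payload=0x66=102: acc |= 102<<21 -> acc=214492783 shift=28 [end]
Varint 3: bytes[6:10] = EF CC A3 66 -> value 214492783 (4 byte(s))
  byte[10]=0x32 cont=0 payload=0x32=50: acc |= 50<<0 -> acc=50 shift=7 [end]
Varint 4: bytes[10:11] = 32 -> value 50 (1 byte(s))
  byte[11]=0x80 cont=1 payload=0x00=0: acc |= 0<<0 -> acc=0 shift=7
  byte[12]=0x17 cont=0 payload=0x17=23: acc |= 23<<7 -> acc=2944 shift=14 [end]
Varint 5: bytes[11:13] = 80 17 -> value 2944 (2 byte(s))

Answer: 10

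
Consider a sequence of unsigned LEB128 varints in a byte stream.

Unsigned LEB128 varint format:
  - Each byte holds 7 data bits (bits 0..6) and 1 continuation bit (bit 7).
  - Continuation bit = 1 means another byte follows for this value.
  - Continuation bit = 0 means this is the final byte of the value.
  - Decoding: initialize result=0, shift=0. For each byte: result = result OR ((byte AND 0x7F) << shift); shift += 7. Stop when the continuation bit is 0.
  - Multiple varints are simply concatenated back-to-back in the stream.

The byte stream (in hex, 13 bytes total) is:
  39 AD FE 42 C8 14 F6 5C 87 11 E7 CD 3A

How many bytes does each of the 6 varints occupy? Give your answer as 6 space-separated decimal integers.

Answer: 1 3 2 2 2 3

Derivation:
  byte[0]=0x39 cont=0 payload=0x39=57: acc |= 57<<0 -> acc=57 shift=7 [end]
Varint 1: bytes[0:1] = 39 -> value 57 (1 byte(s))
  byte[1]=0xAD cont=1 payload=0x2D=45: acc |= 45<<0 -> acc=45 shift=7
  byte[2]=0xFE cont=1 payload=0x7E=126: acc |= 126<<7 -> acc=16173 shift=14
  byte[3]=0x42 cont=0 payload=0x42=66: acc |= 66<<14 -> acc=1097517 shift=21 [end]
Varint 2: bytes[1:4] = AD FE 42 -> value 1097517 (3 byte(s))
  byte[4]=0xC8 cont=1 payload=0x48=72: acc |= 72<<0 -> acc=72 shift=7
  byte[5]=0x14 cont=0 payload=0x14=20: acc |= 20<<7 -> acc=2632 shift=14 [end]
Varint 3: bytes[4:6] = C8 14 -> value 2632 (2 byte(s))
  byte[6]=0xF6 cont=1 payload=0x76=118: acc |= 118<<0 -> acc=118 shift=7
  byte[7]=0x5C cont=0 payload=0x5C=92: acc |= 92<<7 -> acc=11894 shift=14 [end]
Varint 4: bytes[6:8] = F6 5C -> value 11894 (2 byte(s))
  byte[8]=0x87 cont=1 payload=0x07=7: acc |= 7<<0 -> acc=7 shift=7
  byte[9]=0x11 cont=0 payload=0x11=17: acc |= 17<<7 -> acc=2183 shift=14 [end]
Varint 5: bytes[8:10] = 87 11 -> value 2183 (2 byte(s))
  byte[10]=0xE7 cont=1 payload=0x67=103: acc |= 103<<0 -> acc=103 shift=7
  byte[11]=0xCD cont=1 payload=0x4D=77: acc |= 77<<7 -> acc=9959 shift=14
  byte[12]=0x3A cont=0 payload=0x3A=58: acc |= 58<<14 -> acc=960231 shift=21 [end]
Varint 6: bytes[10:13] = E7 CD 3A -> value 960231 (3 byte(s))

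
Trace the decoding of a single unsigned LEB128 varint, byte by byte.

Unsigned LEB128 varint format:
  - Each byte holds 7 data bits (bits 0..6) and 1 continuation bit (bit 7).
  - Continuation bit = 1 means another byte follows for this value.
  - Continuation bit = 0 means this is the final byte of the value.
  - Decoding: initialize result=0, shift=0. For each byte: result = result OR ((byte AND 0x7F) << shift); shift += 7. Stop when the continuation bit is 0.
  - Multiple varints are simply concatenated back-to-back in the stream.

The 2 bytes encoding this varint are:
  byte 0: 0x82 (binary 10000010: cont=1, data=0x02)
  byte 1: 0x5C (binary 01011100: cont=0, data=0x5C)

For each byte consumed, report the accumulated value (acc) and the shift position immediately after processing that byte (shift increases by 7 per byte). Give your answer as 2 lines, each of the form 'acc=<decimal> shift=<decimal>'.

Answer: acc=2 shift=7
acc=11778 shift=14

Derivation:
byte 0=0x82: payload=0x02=2, contrib = 2<<0 = 2; acc -> 2, shift -> 7
byte 1=0x5C: payload=0x5C=92, contrib = 92<<7 = 11776; acc -> 11778, shift -> 14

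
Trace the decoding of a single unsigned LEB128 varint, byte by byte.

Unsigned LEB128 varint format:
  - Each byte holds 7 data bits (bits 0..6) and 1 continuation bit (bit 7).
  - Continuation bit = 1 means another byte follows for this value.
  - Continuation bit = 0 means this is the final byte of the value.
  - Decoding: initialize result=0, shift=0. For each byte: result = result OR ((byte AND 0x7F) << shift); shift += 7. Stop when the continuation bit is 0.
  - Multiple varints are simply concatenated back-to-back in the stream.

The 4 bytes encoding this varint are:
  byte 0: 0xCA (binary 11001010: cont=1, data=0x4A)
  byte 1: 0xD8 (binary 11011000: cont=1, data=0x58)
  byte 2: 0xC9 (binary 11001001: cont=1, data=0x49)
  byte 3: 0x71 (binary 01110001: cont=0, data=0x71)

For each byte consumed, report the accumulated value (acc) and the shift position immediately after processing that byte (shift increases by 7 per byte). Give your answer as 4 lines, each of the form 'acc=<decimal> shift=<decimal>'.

byte 0=0xCA: payload=0x4A=74, contrib = 74<<0 = 74; acc -> 74, shift -> 7
byte 1=0xD8: payload=0x58=88, contrib = 88<<7 = 11264; acc -> 11338, shift -> 14
byte 2=0xC9: payload=0x49=73, contrib = 73<<14 = 1196032; acc -> 1207370, shift -> 21
byte 3=0x71: payload=0x71=113, contrib = 113<<21 = 236978176; acc -> 238185546, shift -> 28

Answer: acc=74 shift=7
acc=11338 shift=14
acc=1207370 shift=21
acc=238185546 shift=28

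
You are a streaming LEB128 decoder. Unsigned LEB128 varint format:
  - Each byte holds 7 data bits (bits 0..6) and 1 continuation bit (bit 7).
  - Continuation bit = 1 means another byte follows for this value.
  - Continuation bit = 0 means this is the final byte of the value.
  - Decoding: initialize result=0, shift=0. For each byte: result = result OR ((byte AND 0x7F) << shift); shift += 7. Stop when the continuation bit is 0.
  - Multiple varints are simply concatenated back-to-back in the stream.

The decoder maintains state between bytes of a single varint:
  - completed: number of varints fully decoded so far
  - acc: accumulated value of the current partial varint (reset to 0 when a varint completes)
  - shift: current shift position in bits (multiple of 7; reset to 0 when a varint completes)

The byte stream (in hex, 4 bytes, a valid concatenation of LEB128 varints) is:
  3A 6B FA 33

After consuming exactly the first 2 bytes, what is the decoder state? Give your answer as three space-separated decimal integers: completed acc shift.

Answer: 2 0 0

Derivation:
byte[0]=0x3A cont=0 payload=0x3A: varint #1 complete (value=58); reset -> completed=1 acc=0 shift=0
byte[1]=0x6B cont=0 payload=0x6B: varint #2 complete (value=107); reset -> completed=2 acc=0 shift=0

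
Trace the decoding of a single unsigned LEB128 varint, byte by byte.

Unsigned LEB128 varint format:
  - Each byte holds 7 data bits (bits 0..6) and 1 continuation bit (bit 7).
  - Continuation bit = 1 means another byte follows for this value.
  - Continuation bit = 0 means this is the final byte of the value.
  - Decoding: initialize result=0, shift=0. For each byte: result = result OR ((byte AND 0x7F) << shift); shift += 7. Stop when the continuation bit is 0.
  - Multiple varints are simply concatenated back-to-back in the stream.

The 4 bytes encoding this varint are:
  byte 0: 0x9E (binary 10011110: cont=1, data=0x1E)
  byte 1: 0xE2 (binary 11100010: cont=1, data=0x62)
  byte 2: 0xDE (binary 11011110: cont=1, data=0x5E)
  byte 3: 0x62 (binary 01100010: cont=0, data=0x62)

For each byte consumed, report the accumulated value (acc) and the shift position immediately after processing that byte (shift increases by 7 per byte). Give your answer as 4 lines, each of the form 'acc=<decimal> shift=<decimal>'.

byte 0=0x9E: payload=0x1E=30, contrib = 30<<0 = 30; acc -> 30, shift -> 7
byte 1=0xE2: payload=0x62=98, contrib = 98<<7 = 12544; acc -> 12574, shift -> 14
byte 2=0xDE: payload=0x5E=94, contrib = 94<<14 = 1540096; acc -> 1552670, shift -> 21
byte 3=0x62: payload=0x62=98, contrib = 98<<21 = 205520896; acc -> 207073566, shift -> 28

Answer: acc=30 shift=7
acc=12574 shift=14
acc=1552670 shift=21
acc=207073566 shift=28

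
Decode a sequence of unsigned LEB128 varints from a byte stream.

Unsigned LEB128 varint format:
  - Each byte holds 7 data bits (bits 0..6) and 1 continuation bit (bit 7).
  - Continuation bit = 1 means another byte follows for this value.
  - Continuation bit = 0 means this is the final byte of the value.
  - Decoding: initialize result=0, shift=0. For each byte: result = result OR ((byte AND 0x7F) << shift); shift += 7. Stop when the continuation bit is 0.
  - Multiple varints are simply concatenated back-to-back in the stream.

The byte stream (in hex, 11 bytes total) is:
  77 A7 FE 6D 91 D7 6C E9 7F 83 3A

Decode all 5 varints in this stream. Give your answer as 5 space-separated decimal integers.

Answer: 119 1802023 1780625 16361 7427

Derivation:
  byte[0]=0x77 cont=0 payload=0x77=119: acc |= 119<<0 -> acc=119 shift=7 [end]
Varint 1: bytes[0:1] = 77 -> value 119 (1 byte(s))
  byte[1]=0xA7 cont=1 payload=0x27=39: acc |= 39<<0 -> acc=39 shift=7
  byte[2]=0xFE cont=1 payload=0x7E=126: acc |= 126<<7 -> acc=16167 shift=14
  byte[3]=0x6D cont=0 payload=0x6D=109: acc |= 109<<14 -> acc=1802023 shift=21 [end]
Varint 2: bytes[1:4] = A7 FE 6D -> value 1802023 (3 byte(s))
  byte[4]=0x91 cont=1 payload=0x11=17: acc |= 17<<0 -> acc=17 shift=7
  byte[5]=0xD7 cont=1 payload=0x57=87: acc |= 87<<7 -> acc=11153 shift=14
  byte[6]=0x6C cont=0 payload=0x6C=108: acc |= 108<<14 -> acc=1780625 shift=21 [end]
Varint 3: bytes[4:7] = 91 D7 6C -> value 1780625 (3 byte(s))
  byte[7]=0xE9 cont=1 payload=0x69=105: acc |= 105<<0 -> acc=105 shift=7
  byte[8]=0x7F cont=0 payload=0x7F=127: acc |= 127<<7 -> acc=16361 shift=14 [end]
Varint 4: bytes[7:9] = E9 7F -> value 16361 (2 byte(s))
  byte[9]=0x83 cont=1 payload=0x03=3: acc |= 3<<0 -> acc=3 shift=7
  byte[10]=0x3A cont=0 payload=0x3A=58: acc |= 58<<7 -> acc=7427 shift=14 [end]
Varint 5: bytes[9:11] = 83 3A -> value 7427 (2 byte(s))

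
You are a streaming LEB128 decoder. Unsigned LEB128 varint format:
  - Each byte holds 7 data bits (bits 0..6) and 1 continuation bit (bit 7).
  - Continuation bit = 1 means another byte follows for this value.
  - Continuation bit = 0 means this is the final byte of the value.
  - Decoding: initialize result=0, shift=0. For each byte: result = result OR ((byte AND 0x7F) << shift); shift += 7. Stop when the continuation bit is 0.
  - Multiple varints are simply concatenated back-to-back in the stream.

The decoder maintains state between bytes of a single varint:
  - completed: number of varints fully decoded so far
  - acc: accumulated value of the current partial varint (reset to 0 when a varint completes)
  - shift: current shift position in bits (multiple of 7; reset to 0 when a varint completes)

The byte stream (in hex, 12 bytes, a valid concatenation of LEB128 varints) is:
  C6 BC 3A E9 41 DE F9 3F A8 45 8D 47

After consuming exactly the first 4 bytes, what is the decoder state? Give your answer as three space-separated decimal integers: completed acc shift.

byte[0]=0xC6 cont=1 payload=0x46: acc |= 70<<0 -> completed=0 acc=70 shift=7
byte[1]=0xBC cont=1 payload=0x3C: acc |= 60<<7 -> completed=0 acc=7750 shift=14
byte[2]=0x3A cont=0 payload=0x3A: varint #1 complete (value=958022); reset -> completed=1 acc=0 shift=0
byte[3]=0xE9 cont=1 payload=0x69: acc |= 105<<0 -> completed=1 acc=105 shift=7

Answer: 1 105 7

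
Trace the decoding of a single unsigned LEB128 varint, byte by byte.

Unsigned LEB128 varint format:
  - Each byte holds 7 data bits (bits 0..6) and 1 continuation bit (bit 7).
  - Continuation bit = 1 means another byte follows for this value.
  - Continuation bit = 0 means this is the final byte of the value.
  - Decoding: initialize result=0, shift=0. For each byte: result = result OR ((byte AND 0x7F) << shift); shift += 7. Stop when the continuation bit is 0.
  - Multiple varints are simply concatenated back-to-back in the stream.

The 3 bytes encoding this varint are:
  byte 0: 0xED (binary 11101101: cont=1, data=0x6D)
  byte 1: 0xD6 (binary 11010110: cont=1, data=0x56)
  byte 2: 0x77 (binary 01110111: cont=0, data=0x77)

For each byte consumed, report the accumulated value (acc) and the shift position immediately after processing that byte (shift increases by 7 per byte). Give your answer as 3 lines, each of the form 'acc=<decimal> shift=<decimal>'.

Answer: acc=109 shift=7
acc=11117 shift=14
acc=1960813 shift=21

Derivation:
byte 0=0xED: payload=0x6D=109, contrib = 109<<0 = 109; acc -> 109, shift -> 7
byte 1=0xD6: payload=0x56=86, contrib = 86<<7 = 11008; acc -> 11117, shift -> 14
byte 2=0x77: payload=0x77=119, contrib = 119<<14 = 1949696; acc -> 1960813, shift -> 21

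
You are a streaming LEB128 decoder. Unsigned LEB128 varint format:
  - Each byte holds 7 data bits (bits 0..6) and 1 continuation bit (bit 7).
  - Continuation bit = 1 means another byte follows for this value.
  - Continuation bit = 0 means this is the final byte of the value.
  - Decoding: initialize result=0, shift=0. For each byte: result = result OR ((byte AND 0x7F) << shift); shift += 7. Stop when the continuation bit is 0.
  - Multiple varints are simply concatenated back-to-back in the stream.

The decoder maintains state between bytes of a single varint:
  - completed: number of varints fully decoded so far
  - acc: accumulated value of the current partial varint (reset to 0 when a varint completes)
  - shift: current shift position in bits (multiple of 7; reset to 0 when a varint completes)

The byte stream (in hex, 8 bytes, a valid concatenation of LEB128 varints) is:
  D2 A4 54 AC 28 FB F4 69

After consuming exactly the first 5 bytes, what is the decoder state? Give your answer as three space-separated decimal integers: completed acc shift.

Answer: 2 0 0

Derivation:
byte[0]=0xD2 cont=1 payload=0x52: acc |= 82<<0 -> completed=0 acc=82 shift=7
byte[1]=0xA4 cont=1 payload=0x24: acc |= 36<<7 -> completed=0 acc=4690 shift=14
byte[2]=0x54 cont=0 payload=0x54: varint #1 complete (value=1380946); reset -> completed=1 acc=0 shift=0
byte[3]=0xAC cont=1 payload=0x2C: acc |= 44<<0 -> completed=1 acc=44 shift=7
byte[4]=0x28 cont=0 payload=0x28: varint #2 complete (value=5164); reset -> completed=2 acc=0 shift=0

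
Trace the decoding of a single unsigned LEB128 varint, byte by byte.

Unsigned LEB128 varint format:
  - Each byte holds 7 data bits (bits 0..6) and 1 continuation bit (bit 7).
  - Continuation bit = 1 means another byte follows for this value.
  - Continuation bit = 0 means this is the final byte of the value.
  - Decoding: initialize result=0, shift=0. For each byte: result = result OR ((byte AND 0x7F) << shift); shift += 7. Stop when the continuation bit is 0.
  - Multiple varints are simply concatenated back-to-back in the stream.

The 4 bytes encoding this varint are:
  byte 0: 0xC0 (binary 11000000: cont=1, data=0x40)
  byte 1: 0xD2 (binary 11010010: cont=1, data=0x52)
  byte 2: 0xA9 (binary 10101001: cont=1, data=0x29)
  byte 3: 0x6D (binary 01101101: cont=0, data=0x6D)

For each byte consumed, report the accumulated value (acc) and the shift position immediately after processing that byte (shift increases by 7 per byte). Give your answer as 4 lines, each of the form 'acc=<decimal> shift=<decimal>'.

Answer: acc=64 shift=7
acc=10560 shift=14
acc=682304 shift=21
acc=229271872 shift=28

Derivation:
byte 0=0xC0: payload=0x40=64, contrib = 64<<0 = 64; acc -> 64, shift -> 7
byte 1=0xD2: payload=0x52=82, contrib = 82<<7 = 10496; acc -> 10560, shift -> 14
byte 2=0xA9: payload=0x29=41, contrib = 41<<14 = 671744; acc -> 682304, shift -> 21
byte 3=0x6D: payload=0x6D=109, contrib = 109<<21 = 228589568; acc -> 229271872, shift -> 28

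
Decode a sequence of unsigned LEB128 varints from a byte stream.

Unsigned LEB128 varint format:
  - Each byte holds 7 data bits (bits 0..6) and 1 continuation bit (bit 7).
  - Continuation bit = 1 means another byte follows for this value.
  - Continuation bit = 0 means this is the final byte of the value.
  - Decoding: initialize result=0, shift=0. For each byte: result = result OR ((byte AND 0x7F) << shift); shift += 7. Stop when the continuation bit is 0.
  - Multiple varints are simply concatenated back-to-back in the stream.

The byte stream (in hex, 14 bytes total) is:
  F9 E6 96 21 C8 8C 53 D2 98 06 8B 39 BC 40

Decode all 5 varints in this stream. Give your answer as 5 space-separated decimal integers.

  byte[0]=0xF9 cont=1 payload=0x79=121: acc |= 121<<0 -> acc=121 shift=7
  byte[1]=0xE6 cont=1 payload=0x66=102: acc |= 102<<7 -> acc=13177 shift=14
  byte[2]=0x96 cont=1 payload=0x16=22: acc |= 22<<14 -> acc=373625 shift=21
  byte[3]=0x21 cont=0 payload=0x21=33: acc |= 33<<21 -> acc=69579641 shift=28 [end]
Varint 1: bytes[0:4] = F9 E6 96 21 -> value 69579641 (4 byte(s))
  byte[4]=0xC8 cont=1 payload=0x48=72: acc |= 72<<0 -> acc=72 shift=7
  byte[5]=0x8C cont=1 payload=0x0C=12: acc |= 12<<7 -> acc=1608 shift=14
  byte[6]=0x53 cont=0 payload=0x53=83: acc |= 83<<14 -> acc=1361480 shift=21 [end]
Varint 2: bytes[4:7] = C8 8C 53 -> value 1361480 (3 byte(s))
  byte[7]=0xD2 cont=1 payload=0x52=82: acc |= 82<<0 -> acc=82 shift=7
  byte[8]=0x98 cont=1 payload=0x18=24: acc |= 24<<7 -> acc=3154 shift=14
  byte[9]=0x06 cont=0 payload=0x06=6: acc |= 6<<14 -> acc=101458 shift=21 [end]
Varint 3: bytes[7:10] = D2 98 06 -> value 101458 (3 byte(s))
  byte[10]=0x8B cont=1 payload=0x0B=11: acc |= 11<<0 -> acc=11 shift=7
  byte[11]=0x39 cont=0 payload=0x39=57: acc |= 57<<7 -> acc=7307 shift=14 [end]
Varint 4: bytes[10:12] = 8B 39 -> value 7307 (2 byte(s))
  byte[12]=0xBC cont=1 payload=0x3C=60: acc |= 60<<0 -> acc=60 shift=7
  byte[13]=0x40 cont=0 payload=0x40=64: acc |= 64<<7 -> acc=8252 shift=14 [end]
Varint 5: bytes[12:14] = BC 40 -> value 8252 (2 byte(s))

Answer: 69579641 1361480 101458 7307 8252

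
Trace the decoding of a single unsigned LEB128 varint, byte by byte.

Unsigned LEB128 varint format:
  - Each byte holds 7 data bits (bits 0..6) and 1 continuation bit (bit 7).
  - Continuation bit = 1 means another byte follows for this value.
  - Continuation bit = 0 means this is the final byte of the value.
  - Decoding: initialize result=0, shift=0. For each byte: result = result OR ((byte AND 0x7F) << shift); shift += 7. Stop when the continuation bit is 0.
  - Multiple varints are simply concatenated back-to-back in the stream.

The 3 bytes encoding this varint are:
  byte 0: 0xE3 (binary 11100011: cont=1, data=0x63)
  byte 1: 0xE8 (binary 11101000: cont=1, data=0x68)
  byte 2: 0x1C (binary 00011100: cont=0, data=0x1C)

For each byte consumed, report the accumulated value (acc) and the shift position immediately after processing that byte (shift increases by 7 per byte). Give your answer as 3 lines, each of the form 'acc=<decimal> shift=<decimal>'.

Answer: acc=99 shift=7
acc=13411 shift=14
acc=472163 shift=21

Derivation:
byte 0=0xE3: payload=0x63=99, contrib = 99<<0 = 99; acc -> 99, shift -> 7
byte 1=0xE8: payload=0x68=104, contrib = 104<<7 = 13312; acc -> 13411, shift -> 14
byte 2=0x1C: payload=0x1C=28, contrib = 28<<14 = 458752; acc -> 472163, shift -> 21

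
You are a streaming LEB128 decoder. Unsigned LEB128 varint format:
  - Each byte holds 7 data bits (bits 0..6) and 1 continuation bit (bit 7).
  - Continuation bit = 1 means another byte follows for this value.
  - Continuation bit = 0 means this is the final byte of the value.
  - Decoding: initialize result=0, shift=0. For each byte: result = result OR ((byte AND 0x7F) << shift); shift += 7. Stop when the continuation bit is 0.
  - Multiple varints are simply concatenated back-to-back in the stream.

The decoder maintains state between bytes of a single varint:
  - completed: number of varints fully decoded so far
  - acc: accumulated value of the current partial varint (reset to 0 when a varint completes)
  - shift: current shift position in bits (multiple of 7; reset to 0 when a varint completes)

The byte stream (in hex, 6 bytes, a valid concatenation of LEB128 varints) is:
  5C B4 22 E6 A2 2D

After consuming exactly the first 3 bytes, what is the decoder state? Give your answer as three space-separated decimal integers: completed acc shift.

byte[0]=0x5C cont=0 payload=0x5C: varint #1 complete (value=92); reset -> completed=1 acc=0 shift=0
byte[1]=0xB4 cont=1 payload=0x34: acc |= 52<<0 -> completed=1 acc=52 shift=7
byte[2]=0x22 cont=0 payload=0x22: varint #2 complete (value=4404); reset -> completed=2 acc=0 shift=0

Answer: 2 0 0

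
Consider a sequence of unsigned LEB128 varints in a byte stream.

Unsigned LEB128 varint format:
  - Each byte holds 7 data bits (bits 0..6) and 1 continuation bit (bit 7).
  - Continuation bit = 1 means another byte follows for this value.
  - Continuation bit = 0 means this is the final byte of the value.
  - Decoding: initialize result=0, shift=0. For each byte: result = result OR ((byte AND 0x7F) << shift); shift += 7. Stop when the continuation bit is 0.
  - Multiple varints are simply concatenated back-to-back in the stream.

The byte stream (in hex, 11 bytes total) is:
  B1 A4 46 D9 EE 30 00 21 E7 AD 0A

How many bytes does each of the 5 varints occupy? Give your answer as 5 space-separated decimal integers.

Answer: 3 3 1 1 3

Derivation:
  byte[0]=0xB1 cont=1 payload=0x31=49: acc |= 49<<0 -> acc=49 shift=7
  byte[1]=0xA4 cont=1 payload=0x24=36: acc |= 36<<7 -> acc=4657 shift=14
  byte[2]=0x46 cont=0 payload=0x46=70: acc |= 70<<14 -> acc=1151537 shift=21 [end]
Varint 1: bytes[0:3] = B1 A4 46 -> value 1151537 (3 byte(s))
  byte[3]=0xD9 cont=1 payload=0x59=89: acc |= 89<<0 -> acc=89 shift=7
  byte[4]=0xEE cont=1 payload=0x6E=110: acc |= 110<<7 -> acc=14169 shift=14
  byte[5]=0x30 cont=0 payload=0x30=48: acc |= 48<<14 -> acc=800601 shift=21 [end]
Varint 2: bytes[3:6] = D9 EE 30 -> value 800601 (3 byte(s))
  byte[6]=0x00 cont=0 payload=0x00=0: acc |= 0<<0 -> acc=0 shift=7 [end]
Varint 3: bytes[6:7] = 00 -> value 0 (1 byte(s))
  byte[7]=0x21 cont=0 payload=0x21=33: acc |= 33<<0 -> acc=33 shift=7 [end]
Varint 4: bytes[7:8] = 21 -> value 33 (1 byte(s))
  byte[8]=0xE7 cont=1 payload=0x67=103: acc |= 103<<0 -> acc=103 shift=7
  byte[9]=0xAD cont=1 payload=0x2D=45: acc |= 45<<7 -> acc=5863 shift=14
  byte[10]=0x0A cont=0 payload=0x0A=10: acc |= 10<<14 -> acc=169703 shift=21 [end]
Varint 5: bytes[8:11] = E7 AD 0A -> value 169703 (3 byte(s))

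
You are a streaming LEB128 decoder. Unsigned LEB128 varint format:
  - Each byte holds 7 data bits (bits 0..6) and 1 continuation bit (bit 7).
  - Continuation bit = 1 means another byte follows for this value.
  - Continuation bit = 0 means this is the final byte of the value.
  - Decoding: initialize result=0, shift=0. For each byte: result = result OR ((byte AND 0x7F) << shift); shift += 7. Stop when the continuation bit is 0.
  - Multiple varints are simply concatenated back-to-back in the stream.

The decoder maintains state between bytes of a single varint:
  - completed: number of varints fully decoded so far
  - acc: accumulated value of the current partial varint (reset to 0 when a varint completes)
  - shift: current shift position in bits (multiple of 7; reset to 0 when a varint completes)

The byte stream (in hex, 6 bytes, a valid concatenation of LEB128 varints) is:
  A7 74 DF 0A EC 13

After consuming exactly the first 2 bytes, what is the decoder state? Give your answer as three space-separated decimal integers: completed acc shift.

Answer: 1 0 0

Derivation:
byte[0]=0xA7 cont=1 payload=0x27: acc |= 39<<0 -> completed=0 acc=39 shift=7
byte[1]=0x74 cont=0 payload=0x74: varint #1 complete (value=14887); reset -> completed=1 acc=0 shift=0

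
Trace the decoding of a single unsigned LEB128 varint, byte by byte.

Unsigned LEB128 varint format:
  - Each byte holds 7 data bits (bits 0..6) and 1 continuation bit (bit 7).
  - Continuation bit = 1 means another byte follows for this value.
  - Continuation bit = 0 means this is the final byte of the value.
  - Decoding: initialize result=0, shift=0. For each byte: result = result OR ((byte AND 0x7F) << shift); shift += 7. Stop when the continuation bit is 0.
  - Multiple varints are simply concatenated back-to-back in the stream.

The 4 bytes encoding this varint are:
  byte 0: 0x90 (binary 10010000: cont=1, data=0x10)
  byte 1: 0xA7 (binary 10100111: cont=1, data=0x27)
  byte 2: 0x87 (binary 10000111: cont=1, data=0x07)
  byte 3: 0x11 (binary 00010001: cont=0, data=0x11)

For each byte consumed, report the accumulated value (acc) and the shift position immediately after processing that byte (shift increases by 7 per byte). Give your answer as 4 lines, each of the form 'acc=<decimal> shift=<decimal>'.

byte 0=0x90: payload=0x10=16, contrib = 16<<0 = 16; acc -> 16, shift -> 7
byte 1=0xA7: payload=0x27=39, contrib = 39<<7 = 4992; acc -> 5008, shift -> 14
byte 2=0x87: payload=0x07=7, contrib = 7<<14 = 114688; acc -> 119696, shift -> 21
byte 3=0x11: payload=0x11=17, contrib = 17<<21 = 35651584; acc -> 35771280, shift -> 28

Answer: acc=16 shift=7
acc=5008 shift=14
acc=119696 shift=21
acc=35771280 shift=28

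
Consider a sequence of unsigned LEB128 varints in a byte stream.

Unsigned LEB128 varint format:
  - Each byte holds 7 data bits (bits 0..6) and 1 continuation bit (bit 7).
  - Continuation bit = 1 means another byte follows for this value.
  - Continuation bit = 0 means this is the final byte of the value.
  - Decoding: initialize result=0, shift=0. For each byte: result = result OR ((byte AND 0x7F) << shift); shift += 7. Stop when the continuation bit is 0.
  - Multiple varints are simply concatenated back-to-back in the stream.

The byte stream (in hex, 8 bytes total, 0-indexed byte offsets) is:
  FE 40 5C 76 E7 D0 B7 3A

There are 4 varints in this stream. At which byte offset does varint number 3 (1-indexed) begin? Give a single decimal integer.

  byte[0]=0xFE cont=1 payload=0x7E=126: acc |= 126<<0 -> acc=126 shift=7
  byte[1]=0x40 cont=0 payload=0x40=64: acc |= 64<<7 -> acc=8318 shift=14 [end]
Varint 1: bytes[0:2] = FE 40 -> value 8318 (2 byte(s))
  byte[2]=0x5C cont=0 payload=0x5C=92: acc |= 92<<0 -> acc=92 shift=7 [end]
Varint 2: bytes[2:3] = 5C -> value 92 (1 byte(s))
  byte[3]=0x76 cont=0 payload=0x76=118: acc |= 118<<0 -> acc=118 shift=7 [end]
Varint 3: bytes[3:4] = 76 -> value 118 (1 byte(s))
  byte[4]=0xE7 cont=1 payload=0x67=103: acc |= 103<<0 -> acc=103 shift=7
  byte[5]=0xD0 cont=1 payload=0x50=80: acc |= 80<<7 -> acc=10343 shift=14
  byte[6]=0xB7 cont=1 payload=0x37=55: acc |= 55<<14 -> acc=911463 shift=21
  byte[7]=0x3A cont=0 payload=0x3A=58: acc |= 58<<21 -> acc=122546279 shift=28 [end]
Varint 4: bytes[4:8] = E7 D0 B7 3A -> value 122546279 (4 byte(s))

Answer: 3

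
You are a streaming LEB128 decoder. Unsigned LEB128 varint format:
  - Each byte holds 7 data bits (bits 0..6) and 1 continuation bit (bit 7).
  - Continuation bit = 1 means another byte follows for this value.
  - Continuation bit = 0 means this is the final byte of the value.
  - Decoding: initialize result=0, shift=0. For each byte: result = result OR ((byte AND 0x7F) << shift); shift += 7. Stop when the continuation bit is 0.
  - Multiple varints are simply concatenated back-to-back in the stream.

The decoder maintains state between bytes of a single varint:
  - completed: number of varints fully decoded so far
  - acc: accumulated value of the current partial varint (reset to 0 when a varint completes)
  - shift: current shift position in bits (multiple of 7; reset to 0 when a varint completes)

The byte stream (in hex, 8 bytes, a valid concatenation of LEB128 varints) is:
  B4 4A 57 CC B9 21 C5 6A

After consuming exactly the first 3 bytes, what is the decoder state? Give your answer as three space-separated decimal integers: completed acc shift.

Answer: 2 0 0

Derivation:
byte[0]=0xB4 cont=1 payload=0x34: acc |= 52<<0 -> completed=0 acc=52 shift=7
byte[1]=0x4A cont=0 payload=0x4A: varint #1 complete (value=9524); reset -> completed=1 acc=0 shift=0
byte[2]=0x57 cont=0 payload=0x57: varint #2 complete (value=87); reset -> completed=2 acc=0 shift=0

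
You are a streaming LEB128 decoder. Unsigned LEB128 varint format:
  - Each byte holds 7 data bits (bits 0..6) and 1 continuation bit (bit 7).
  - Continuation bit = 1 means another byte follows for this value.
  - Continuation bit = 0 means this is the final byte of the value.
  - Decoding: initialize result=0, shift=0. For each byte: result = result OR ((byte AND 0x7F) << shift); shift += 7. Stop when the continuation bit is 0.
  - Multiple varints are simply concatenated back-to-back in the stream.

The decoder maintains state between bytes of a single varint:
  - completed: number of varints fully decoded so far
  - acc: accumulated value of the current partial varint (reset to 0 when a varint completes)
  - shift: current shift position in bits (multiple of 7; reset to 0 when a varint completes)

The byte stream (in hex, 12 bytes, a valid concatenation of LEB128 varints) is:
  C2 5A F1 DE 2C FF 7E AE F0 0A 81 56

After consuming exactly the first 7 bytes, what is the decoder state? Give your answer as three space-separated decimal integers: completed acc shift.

byte[0]=0xC2 cont=1 payload=0x42: acc |= 66<<0 -> completed=0 acc=66 shift=7
byte[1]=0x5A cont=0 payload=0x5A: varint #1 complete (value=11586); reset -> completed=1 acc=0 shift=0
byte[2]=0xF1 cont=1 payload=0x71: acc |= 113<<0 -> completed=1 acc=113 shift=7
byte[3]=0xDE cont=1 payload=0x5E: acc |= 94<<7 -> completed=1 acc=12145 shift=14
byte[4]=0x2C cont=0 payload=0x2C: varint #2 complete (value=733041); reset -> completed=2 acc=0 shift=0
byte[5]=0xFF cont=1 payload=0x7F: acc |= 127<<0 -> completed=2 acc=127 shift=7
byte[6]=0x7E cont=0 payload=0x7E: varint #3 complete (value=16255); reset -> completed=3 acc=0 shift=0

Answer: 3 0 0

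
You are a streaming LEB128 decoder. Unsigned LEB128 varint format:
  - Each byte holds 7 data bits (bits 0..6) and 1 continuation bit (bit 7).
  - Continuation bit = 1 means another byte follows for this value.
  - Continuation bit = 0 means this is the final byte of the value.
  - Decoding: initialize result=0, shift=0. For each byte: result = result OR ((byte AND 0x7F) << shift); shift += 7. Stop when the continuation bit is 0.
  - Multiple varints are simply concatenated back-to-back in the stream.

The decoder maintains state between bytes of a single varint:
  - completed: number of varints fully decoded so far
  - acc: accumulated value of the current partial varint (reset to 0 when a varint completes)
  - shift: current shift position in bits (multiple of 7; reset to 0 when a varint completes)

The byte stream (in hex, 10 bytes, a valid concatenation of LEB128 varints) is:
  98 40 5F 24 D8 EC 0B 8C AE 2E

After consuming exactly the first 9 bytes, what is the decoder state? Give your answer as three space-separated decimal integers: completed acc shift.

byte[0]=0x98 cont=1 payload=0x18: acc |= 24<<0 -> completed=0 acc=24 shift=7
byte[1]=0x40 cont=0 payload=0x40: varint #1 complete (value=8216); reset -> completed=1 acc=0 shift=0
byte[2]=0x5F cont=0 payload=0x5F: varint #2 complete (value=95); reset -> completed=2 acc=0 shift=0
byte[3]=0x24 cont=0 payload=0x24: varint #3 complete (value=36); reset -> completed=3 acc=0 shift=0
byte[4]=0xD8 cont=1 payload=0x58: acc |= 88<<0 -> completed=3 acc=88 shift=7
byte[5]=0xEC cont=1 payload=0x6C: acc |= 108<<7 -> completed=3 acc=13912 shift=14
byte[6]=0x0B cont=0 payload=0x0B: varint #4 complete (value=194136); reset -> completed=4 acc=0 shift=0
byte[7]=0x8C cont=1 payload=0x0C: acc |= 12<<0 -> completed=4 acc=12 shift=7
byte[8]=0xAE cont=1 payload=0x2E: acc |= 46<<7 -> completed=4 acc=5900 shift=14

Answer: 4 5900 14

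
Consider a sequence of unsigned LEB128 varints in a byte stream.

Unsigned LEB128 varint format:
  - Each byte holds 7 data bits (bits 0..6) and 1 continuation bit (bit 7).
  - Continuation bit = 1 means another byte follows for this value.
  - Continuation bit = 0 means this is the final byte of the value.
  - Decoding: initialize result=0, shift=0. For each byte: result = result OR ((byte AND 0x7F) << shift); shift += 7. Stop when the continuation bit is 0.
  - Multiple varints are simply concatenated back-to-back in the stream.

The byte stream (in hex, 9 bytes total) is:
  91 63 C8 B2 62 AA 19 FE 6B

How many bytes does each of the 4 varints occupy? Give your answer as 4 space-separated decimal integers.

  byte[0]=0x91 cont=1 payload=0x11=17: acc |= 17<<0 -> acc=17 shift=7
  byte[1]=0x63 cont=0 payload=0x63=99: acc |= 99<<7 -> acc=12689 shift=14 [end]
Varint 1: bytes[0:2] = 91 63 -> value 12689 (2 byte(s))
  byte[2]=0xC8 cont=1 payload=0x48=72: acc |= 72<<0 -> acc=72 shift=7
  byte[3]=0xB2 cont=1 payload=0x32=50: acc |= 50<<7 -> acc=6472 shift=14
  byte[4]=0x62 cont=0 payload=0x62=98: acc |= 98<<14 -> acc=1612104 shift=21 [end]
Varint 2: bytes[2:5] = C8 B2 62 -> value 1612104 (3 byte(s))
  byte[5]=0xAA cont=1 payload=0x2A=42: acc |= 42<<0 -> acc=42 shift=7
  byte[6]=0x19 cont=0 payload=0x19=25: acc |= 25<<7 -> acc=3242 shift=14 [end]
Varint 3: bytes[5:7] = AA 19 -> value 3242 (2 byte(s))
  byte[7]=0xFE cont=1 payload=0x7E=126: acc |= 126<<0 -> acc=126 shift=7
  byte[8]=0x6B cont=0 payload=0x6B=107: acc |= 107<<7 -> acc=13822 shift=14 [end]
Varint 4: bytes[7:9] = FE 6B -> value 13822 (2 byte(s))

Answer: 2 3 2 2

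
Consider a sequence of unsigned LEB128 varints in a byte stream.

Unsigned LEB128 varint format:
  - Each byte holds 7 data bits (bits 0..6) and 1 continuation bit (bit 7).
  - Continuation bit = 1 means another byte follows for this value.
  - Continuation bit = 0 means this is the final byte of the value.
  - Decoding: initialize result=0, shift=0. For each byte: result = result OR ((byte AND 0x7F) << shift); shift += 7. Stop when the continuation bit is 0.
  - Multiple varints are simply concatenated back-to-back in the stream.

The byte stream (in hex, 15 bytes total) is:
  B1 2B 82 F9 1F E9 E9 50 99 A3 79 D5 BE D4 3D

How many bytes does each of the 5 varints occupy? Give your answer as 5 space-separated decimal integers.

Answer: 2 3 3 3 4

Derivation:
  byte[0]=0xB1 cont=1 payload=0x31=49: acc |= 49<<0 -> acc=49 shift=7
  byte[1]=0x2B cont=0 payload=0x2B=43: acc |= 43<<7 -> acc=5553 shift=14 [end]
Varint 1: bytes[0:2] = B1 2B -> value 5553 (2 byte(s))
  byte[2]=0x82 cont=1 payload=0x02=2: acc |= 2<<0 -> acc=2 shift=7
  byte[3]=0xF9 cont=1 payload=0x79=121: acc |= 121<<7 -> acc=15490 shift=14
  byte[4]=0x1F cont=0 payload=0x1F=31: acc |= 31<<14 -> acc=523394 shift=21 [end]
Varint 2: bytes[2:5] = 82 F9 1F -> value 523394 (3 byte(s))
  byte[5]=0xE9 cont=1 payload=0x69=105: acc |= 105<<0 -> acc=105 shift=7
  byte[6]=0xE9 cont=1 payload=0x69=105: acc |= 105<<7 -> acc=13545 shift=14
  byte[7]=0x50 cont=0 payload=0x50=80: acc |= 80<<14 -> acc=1324265 shift=21 [end]
Varint 3: bytes[5:8] = E9 E9 50 -> value 1324265 (3 byte(s))
  byte[8]=0x99 cont=1 payload=0x19=25: acc |= 25<<0 -> acc=25 shift=7
  byte[9]=0xA3 cont=1 payload=0x23=35: acc |= 35<<7 -> acc=4505 shift=14
  byte[10]=0x79 cont=0 payload=0x79=121: acc |= 121<<14 -> acc=1986969 shift=21 [end]
Varint 4: bytes[8:11] = 99 A3 79 -> value 1986969 (3 byte(s))
  byte[11]=0xD5 cont=1 payload=0x55=85: acc |= 85<<0 -> acc=85 shift=7
  byte[12]=0xBE cont=1 payload=0x3E=62: acc |= 62<<7 -> acc=8021 shift=14
  byte[13]=0xD4 cont=1 payload=0x54=84: acc |= 84<<14 -> acc=1384277 shift=21
  byte[14]=0x3D cont=0 payload=0x3D=61: acc |= 61<<21 -> acc=129310549 shift=28 [end]
Varint 5: bytes[11:15] = D5 BE D4 3D -> value 129310549 (4 byte(s))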